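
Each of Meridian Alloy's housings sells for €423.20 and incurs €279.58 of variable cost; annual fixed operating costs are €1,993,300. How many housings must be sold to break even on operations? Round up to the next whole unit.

13,879 housings

Contribution margin per unit = €423.20 − €279.58 = €143.62.
Units to break even: €1,993,300 ÷ €143.62 = 13,878.99, rounded up to 13,879.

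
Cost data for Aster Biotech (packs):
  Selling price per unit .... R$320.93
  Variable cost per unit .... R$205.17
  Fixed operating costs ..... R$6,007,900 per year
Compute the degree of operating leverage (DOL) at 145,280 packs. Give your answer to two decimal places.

1.56

At 145,280 units, contribution = 145,280 × R$115.76 = R$16,817,612.80.
EBIT = R$16,817,612.80 − R$6,007,900 = R$10,809,712.80.
DOL = contribution ÷ EBIT = R$16,817,612.80 ÷ R$10,809,712.80 = 1.5558.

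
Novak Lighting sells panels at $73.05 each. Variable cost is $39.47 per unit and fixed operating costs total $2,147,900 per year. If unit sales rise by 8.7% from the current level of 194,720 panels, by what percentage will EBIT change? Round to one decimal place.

Total contribution margin = 194,720 × $33.58 = $6,538,697.60.
Operating income = contribution − fixed costs = $6,538,697.60 − $2,147,900 = $4,390,797.60.
So DOL = total CM / EBIT = $6,538,697.60 / $4,390,797.60 = 1.4892.
%ΔEBIT = DOL × %ΔSales = 1.4892 × +8.7% = +13.0%.

+13.0%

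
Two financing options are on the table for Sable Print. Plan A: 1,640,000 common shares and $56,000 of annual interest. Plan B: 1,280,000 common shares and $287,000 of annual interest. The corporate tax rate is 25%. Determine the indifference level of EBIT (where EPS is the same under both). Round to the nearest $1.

$1,108,333

At indifference, (EBIT − 56,000)(1 − t)/1,640,000 = (EBIT − 287,000)(1 − t)/1,280,000.
Cancelling (1 − t) and cross-multiplying: 1,280,000·(EBIT − 56,000) = 1,640,000·(EBIT − 287,000).
EBIT × (1,640,000 − 1,280,000) = 287,000 × 1,640,000 − 56,000 × 1,280,000 = 399,000,000,000, so EBIT = 399,000,000,000 ÷ 360,000 = 1,108,333.33.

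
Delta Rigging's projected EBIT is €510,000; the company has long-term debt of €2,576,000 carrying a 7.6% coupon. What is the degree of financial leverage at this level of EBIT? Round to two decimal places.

Interest = €195,776.00.
DFL = EBIT ÷ (EBIT − I) = €510,000 ÷ (€510,000 − €195,776.00) = €510,000 ÷ €314,224.00 = 1.6230.

1.62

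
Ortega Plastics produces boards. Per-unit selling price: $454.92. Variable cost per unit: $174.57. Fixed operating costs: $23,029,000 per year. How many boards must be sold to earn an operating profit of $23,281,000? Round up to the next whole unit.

165,187 boards

Contribution margin per unit = $454.92 − $174.57 = $280.35.
Units = (FC + target) / CM = ($23,029,000 + $23,281,000) / $280.35 = 165,186.37, so 165,187 boards.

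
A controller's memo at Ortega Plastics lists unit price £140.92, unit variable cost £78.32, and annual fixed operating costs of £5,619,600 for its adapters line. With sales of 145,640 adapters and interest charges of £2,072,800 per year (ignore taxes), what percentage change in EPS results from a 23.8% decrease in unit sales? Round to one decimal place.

Contribution at this volume is 145,640 × £62.60 = £9,117,064.00.
Operating income = contribution − fixed costs = £9,117,064.00 − £5,619,600 = £3,497,464.00.
After interest of £2,072,800.00, pre-tax earnings = £1,424,664.00.
Degree of combined leverage = contribution ÷ (EBIT − I) = £9,117,064.00 ÷ £1,424,664.00 = 6.3994.
EPS therefore changes by 6.3994 × (-23.8%) = -152.3%.

-152.3%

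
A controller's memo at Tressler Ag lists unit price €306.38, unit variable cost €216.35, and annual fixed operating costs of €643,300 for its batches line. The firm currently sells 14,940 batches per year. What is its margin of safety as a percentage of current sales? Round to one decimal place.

52.2%

Unit CM = price − variable cost = €306.38 − €216.35 = €90.03. Break-even units = €643,300 ÷ €90.03 = 7,145.40; break-even revenue = 7,145.40 × €306.38 = €2,189,206.42.
Current sales = 14,940 × €306.38 = €4,577,317.20.
Margin of safety = (€4,577,317.20 − €2,189,206.42) ÷ €4,577,317.20 = 52.2%.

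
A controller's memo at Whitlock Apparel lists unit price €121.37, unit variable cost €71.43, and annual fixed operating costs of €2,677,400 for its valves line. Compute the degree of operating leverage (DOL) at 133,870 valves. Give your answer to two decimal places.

Total contribution margin = 133,870 × €49.94 = €6,685,467.80.
EBIT = €6,685,467.80 − €2,677,400 = €4,008,067.80.
Degree of operating leverage = €6,685,467.80 / €4,008,067.80 = 1.6680.

1.67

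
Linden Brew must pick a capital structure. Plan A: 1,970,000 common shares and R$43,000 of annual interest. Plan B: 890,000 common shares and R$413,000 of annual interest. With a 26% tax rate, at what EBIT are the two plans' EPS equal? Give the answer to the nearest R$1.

R$717,907

At indifference, (EBIT − 43,000)(1 − t)/1,970,000 = (EBIT − 413,000)(1 − t)/890,000.
The (1 − t) factor cancels: (EBIT − 43,000) × 890,000 = (EBIT − 413,000) × 1,970,000.
EBIT × (1,970,000 − 890,000) = 413,000 × 1,970,000 − 43,000 × 890,000 = 775,340,000,000, so EBIT = 775,340,000,000 ÷ 1,080,000 = 717,907.41.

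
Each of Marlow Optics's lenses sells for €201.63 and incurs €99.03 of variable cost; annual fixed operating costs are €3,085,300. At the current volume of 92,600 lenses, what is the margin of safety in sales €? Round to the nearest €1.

€12,607,692

Unit CM = price − variable cost = €201.63 − €99.03 = €102.60. Break-even units = €3,085,300 ÷ €102.60 = 30,071.15; break-even revenue = 30,071.15 × €201.63 = €6,063,245.99.
Actual sales revenue = 92,600 × €201.63 = €18,670,938.00.
Margin of safety = €18,670,938.00 − €6,063,245.99 = €12,607,692.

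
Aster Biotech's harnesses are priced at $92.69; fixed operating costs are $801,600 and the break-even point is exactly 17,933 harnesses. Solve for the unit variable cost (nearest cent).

$47.99

At break-even, FC = Q × (P − VC), so P − VC = $801,600 ÷ 17,933 = $44.6997.
Variable cost per unit = $92.69 − $44.6997 = $47.99.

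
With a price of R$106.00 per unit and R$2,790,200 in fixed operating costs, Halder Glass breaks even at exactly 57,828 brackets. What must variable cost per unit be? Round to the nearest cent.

Contribution per unit must be FC / Q = R$2,790,200 / 57,828 = R$48.2500.
Variable cost per unit = R$106.00 − R$48.2500 = R$57.75.

R$57.75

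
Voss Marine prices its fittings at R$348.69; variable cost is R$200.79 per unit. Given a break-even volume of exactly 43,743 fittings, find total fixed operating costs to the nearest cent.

Each unit contributes R$348.69 − R$200.79 = R$147.90.
Fixed costs = break-even units × CM = 43,743 × R$147.90 = R$6,469,589.70.

R$6,469,589.70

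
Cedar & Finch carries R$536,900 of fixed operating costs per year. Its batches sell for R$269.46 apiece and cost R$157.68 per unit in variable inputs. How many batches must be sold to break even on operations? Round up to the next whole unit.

4,804 batches

Contribution margin per unit = R$269.46 − R$157.68 = R$111.78.
Break-even volume = fixed costs ÷ CM per unit = R$536,900 ÷ R$111.78 = 4,803.18, so 4,804 batches.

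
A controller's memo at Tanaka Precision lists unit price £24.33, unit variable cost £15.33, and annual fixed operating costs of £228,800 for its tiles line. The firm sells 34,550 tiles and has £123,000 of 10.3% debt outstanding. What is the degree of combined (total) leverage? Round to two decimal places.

4.48

Contribution at this volume is 34,550 × £9.00 = £310,950.00.
EBIT = £310,950.00 − £228,800 = £82,150.00. Interest = £12,669.00.
DOL = £310,950.00 ÷ £82,150.00 = 3.7851; DFL = £82,150.00 ÷ £69,481.00 = 1.1823.
DCL = DOL × DFL = 3.7851 × 1.1823 = 4.4751.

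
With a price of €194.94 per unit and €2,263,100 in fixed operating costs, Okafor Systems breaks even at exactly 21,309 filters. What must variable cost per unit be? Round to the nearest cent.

€88.74

At break-even, FC = Q × (P − VC), so P − VC = €2,263,100 ÷ 21,309 = €106.2040.
Hence VC = price − CM = €194.94 − €106.2040 = €88.74.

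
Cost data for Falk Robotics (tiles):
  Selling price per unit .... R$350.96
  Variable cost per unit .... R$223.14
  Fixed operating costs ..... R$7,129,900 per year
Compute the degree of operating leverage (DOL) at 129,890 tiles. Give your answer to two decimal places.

Contribution at this volume is 129,890 × R$127.82 = R$16,602,539.80.
EBIT = R$16,602,539.80 − R$7,129,900 = R$9,472,639.80.
DOL = contribution ÷ EBIT = R$16,602,539.80 ÷ R$9,472,639.80 = 1.7527.

1.75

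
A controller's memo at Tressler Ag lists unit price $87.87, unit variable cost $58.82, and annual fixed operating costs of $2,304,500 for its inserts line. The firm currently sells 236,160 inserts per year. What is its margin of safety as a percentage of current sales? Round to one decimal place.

Unit CM = price − variable cost = $87.87 − $58.82 = $29.05. Break-even units = $2,304,500 ÷ $29.05 = 79,328.74; break-even revenue = 79,328.74 × $87.87 = $6,970,616.70.
Current sales = 236,160 × $87.87 = $20,751,379.20.
Margin of safety = ($20,751,379.20 − $6,970,616.70) ÷ $20,751,379.20 = 66.4%.

66.4%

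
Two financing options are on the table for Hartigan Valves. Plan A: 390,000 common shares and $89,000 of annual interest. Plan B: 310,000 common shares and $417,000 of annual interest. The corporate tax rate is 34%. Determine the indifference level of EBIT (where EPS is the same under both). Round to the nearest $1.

$1,688,000

At indifference, (EBIT − 89,000)(1 − t)/390,000 = (EBIT − 417,000)(1 − t)/310,000.
The (1 − t) factor cancels: (EBIT − 89,000) × 310,000 = (EBIT − 417,000) × 390,000.
EBIT × (390,000 − 310,000) = 417,000 × 390,000 − 89,000 × 310,000 = 135,040,000,000, so EBIT = 135,040,000,000 ÷ 80,000 = 1,688,000.00.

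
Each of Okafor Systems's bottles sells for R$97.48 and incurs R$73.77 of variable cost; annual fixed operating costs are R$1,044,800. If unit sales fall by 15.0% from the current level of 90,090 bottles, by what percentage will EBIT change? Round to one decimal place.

At 90,090 units, contribution = 90,090 × R$23.71 = R$2,136,033.90.
Subtracting fixed costs: EBIT = R$2,136,033.90 − R$1,044,800 = R$1,091,233.90.
So DOL = total CM / EBIT = R$2,136,033.90 / R$1,091,233.90 = 1.9574.
Operating income changes by 1.9574 × -15.0% = -29.4%.

-29.4%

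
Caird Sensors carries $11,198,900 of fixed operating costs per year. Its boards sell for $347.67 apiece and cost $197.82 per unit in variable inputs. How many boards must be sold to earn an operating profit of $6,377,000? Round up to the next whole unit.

117,290 boards

Unit CM = price − variable cost = $347.67 − $197.82 = $149.85.
Need Q such that Q × $149.85 − $11,198,900 = $6,377,000, i.e. Q = $17,575,900 / $149.85 = 117,289.96 → 117,290.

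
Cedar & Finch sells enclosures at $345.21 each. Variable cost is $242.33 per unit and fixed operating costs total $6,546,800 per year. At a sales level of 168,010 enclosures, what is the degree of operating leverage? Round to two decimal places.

1.61

Contribution at this volume is 168,010 × $102.88 = $17,284,868.80.
Operating income = contribution − fixed costs = $17,284,868.80 − $6,546,800 = $10,738,068.80.
So DOL = total CM / EBIT = $17,284,868.80 / $10,738,068.80 = 1.6097.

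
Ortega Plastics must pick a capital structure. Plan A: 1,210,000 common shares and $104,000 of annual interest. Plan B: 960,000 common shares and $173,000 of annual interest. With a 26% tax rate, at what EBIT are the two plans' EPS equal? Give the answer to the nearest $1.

$437,960

At indifference, (EBIT − 104,000)(1 − t)/1,210,000 = (EBIT − 173,000)(1 − t)/960,000.
The (1 − t) factor cancels: (EBIT − 104,000) × 960,000 = (EBIT − 173,000) × 1,210,000.
Solving, EBIT = (173,000·1,210,000 − 104,000·960,000) / (1,210,000 − 960,000) = 109,490,000,000 / 250,000 = 437,960.00.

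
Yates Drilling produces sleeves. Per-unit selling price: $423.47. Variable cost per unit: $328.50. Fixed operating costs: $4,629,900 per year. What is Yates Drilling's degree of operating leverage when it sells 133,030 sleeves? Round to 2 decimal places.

1.58

At 133,030 units, contribution = 133,030 × $94.97 = $12,633,859.10.
Subtracting fixed costs: EBIT = $12,633,859.10 − $4,629,900 = $8,003,959.10.
So DOL = total CM / EBIT = $12,633,859.10 / $8,003,959.10 = 1.5785.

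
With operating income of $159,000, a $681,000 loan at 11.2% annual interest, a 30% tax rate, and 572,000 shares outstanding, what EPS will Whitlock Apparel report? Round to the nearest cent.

Pre-tax income = $159,000 − $76,272.00 = $82,728.00.
Net income = $82,728.00 × (1 − 0.30) = $57,909.60.
EPS = $57,909.60 ÷ 572,000 = $0.10.

$0.10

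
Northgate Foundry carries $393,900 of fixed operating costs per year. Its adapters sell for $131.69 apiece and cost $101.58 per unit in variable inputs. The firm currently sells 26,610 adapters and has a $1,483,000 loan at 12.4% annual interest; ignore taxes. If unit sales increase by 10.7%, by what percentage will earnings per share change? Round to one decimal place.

Total contribution margin = 26,610 × $30.11 = $801,227.10.
Operating income = contribution − fixed costs = $801,227.10 − $393,900 = $407,327.10.
After interest of $183,892.00, pre-tax earnings = $223,435.10.
DCL = total CM / (EBIT − I) = $801,227.10 / $223,435.10 = 3.5860.
%ΔEPS = DCL × %ΔSales = 3.5860 × +10.7% = +38.4%.

+38.4%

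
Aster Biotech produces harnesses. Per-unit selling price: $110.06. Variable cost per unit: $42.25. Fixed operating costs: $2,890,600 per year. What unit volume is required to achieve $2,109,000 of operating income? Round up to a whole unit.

73,730 harnesses

Each unit contributes $110.06 − $42.25 = $67.81.
Units = (FC + target) / CM = ($2,890,600 + $2,109,000) / $67.81 = 73,729.54, so 73,730 harnesses.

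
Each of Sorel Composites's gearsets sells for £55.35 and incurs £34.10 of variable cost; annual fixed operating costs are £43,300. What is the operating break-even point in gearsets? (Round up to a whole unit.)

Each unit contributes £55.35 − £34.10 = £21.25.
Units to break even: £43,300 ÷ £21.25 = 2,037.65, rounded up to 2,038.

2,038 gearsets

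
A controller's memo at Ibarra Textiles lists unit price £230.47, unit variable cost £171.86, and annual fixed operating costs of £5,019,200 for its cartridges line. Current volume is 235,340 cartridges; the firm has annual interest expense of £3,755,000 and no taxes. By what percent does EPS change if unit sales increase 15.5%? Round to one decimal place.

Total contribution margin = 235,340 × £58.61 = £13,793,277.40.
Operating income = contribution − fixed costs = £13,793,277.40 − £5,019,200 = £8,774,077.40.
After interest of £3,755,000.00, pre-tax earnings = £5,019,077.40.
DCL = total CM / (EBIT − I) = £13,793,277.40 / £5,019,077.40 = 2.7482.
EPS therefore changes by 2.7482 × (+15.5%) = +42.6%.

+42.6%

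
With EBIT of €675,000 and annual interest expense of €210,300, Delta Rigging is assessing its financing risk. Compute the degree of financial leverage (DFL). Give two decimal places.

Annual interest charges come to €210,300.00.
Degree of financial leverage = EBIT / (EBIT − interest) = €675,000 / €464,700.00 = 1.4526.

1.45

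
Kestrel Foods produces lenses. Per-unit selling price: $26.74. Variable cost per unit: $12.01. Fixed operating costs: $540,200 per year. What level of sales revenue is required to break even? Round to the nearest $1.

$980,648

CM per unit = $26.74 − $12.01 = $14.73; CM ratio = $14.73 / $26.74 = 0.5509.
Break-even revenue = fixed costs × price ÷ CM = $540,200 × $26.74 ÷ $14.73 = $980,648.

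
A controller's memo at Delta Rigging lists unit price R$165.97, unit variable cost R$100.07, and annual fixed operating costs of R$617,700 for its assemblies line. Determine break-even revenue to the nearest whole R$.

R$1,555,685

Contribution margin per unit = R$165.97 − R$100.07 = R$65.90, a CM ratio of R$65.90 ÷ R$165.97 = 0.3971.
Break-even revenue = fixed costs × price ÷ CM = R$617,700 × R$165.97 ÷ R$65.90 = R$1,555,685.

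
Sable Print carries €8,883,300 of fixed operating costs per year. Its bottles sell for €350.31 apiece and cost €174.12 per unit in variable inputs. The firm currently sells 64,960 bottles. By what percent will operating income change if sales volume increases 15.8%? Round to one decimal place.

At 64,960 units, contribution = 64,960 × €176.19 = €11,445,302.40.
Subtracting fixed costs: EBIT = €11,445,302.40 − €8,883,300 = €2,562,002.40.
Degree of operating leverage = €11,445,302.40 / €2,562,002.40 = 4.4673.
Operating income changes by 4.4673 × +15.8% = +70.6%.

+70.6%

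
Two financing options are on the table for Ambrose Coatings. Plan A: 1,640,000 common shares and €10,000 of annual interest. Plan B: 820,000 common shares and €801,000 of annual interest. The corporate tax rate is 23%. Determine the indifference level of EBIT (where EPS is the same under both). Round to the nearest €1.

At indifference, (EBIT − 10,000)(1 − t)/1,640,000 = (EBIT − 801,000)(1 − t)/820,000.
The (1 − t) factor cancels: (EBIT − 10,000) × 820,000 = (EBIT − 801,000) × 1,640,000.
EBIT × (1,640,000 − 820,000) = 801,000 × 1,640,000 − 10,000 × 820,000 = 1,305,440,000,000, so EBIT = 1,305,440,000,000 ÷ 820,000 = 1,592,000.00.

€1,592,000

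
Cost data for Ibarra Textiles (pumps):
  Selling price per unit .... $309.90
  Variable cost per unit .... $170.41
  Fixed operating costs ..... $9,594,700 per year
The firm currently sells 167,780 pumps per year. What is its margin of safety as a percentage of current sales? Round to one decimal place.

Unit CM = price − variable cost = $309.90 − $170.41 = $139.49. Break-even units = $9,594,700 ÷ $139.49 = 68,784.14; break-even revenue = 68,784.14 × $309.90 = $21,316,205.68.
Current sales = 167,780 × $309.90 = $51,995,022.00.
Margin of safety = ($51,995,022.00 − $21,316,205.68) ÷ $51,995,022.00 = 59.0%.

59.0%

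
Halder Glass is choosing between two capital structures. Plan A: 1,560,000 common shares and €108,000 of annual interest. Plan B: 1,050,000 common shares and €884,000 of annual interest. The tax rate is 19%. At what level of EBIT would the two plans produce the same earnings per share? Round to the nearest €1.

Set EPS_A = EPS_B: (EBIT − €108,000)(1 − 0.19) ÷ 1,560,000 = (EBIT − €884,000)(1 − 0.19) ÷ 1,050,000.
Cancelling (1 − t) and cross-multiplying: 1,050,000·(EBIT − 108,000) = 1,560,000·(EBIT − 884,000).
Solving, EBIT = (884,000·1,560,000 − 108,000·1,050,000) / (1,560,000 − 1,050,000) = 1,265,640,000,000 / 510,000 = 2,481,647.06.

€2,481,647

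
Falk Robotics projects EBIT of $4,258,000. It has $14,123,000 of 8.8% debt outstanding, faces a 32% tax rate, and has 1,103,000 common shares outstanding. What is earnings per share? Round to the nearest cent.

Interest = $1,242,824.00, so EBT = $4,258,000 − $1,242,824.00 = $3,015,176.00.
Net income = $3,015,176.00 × (1 − 0.32) = $2,050,319.68.
EPS = $2,050,319.68 ÷ 1,103,000 = $1.86.

$1.86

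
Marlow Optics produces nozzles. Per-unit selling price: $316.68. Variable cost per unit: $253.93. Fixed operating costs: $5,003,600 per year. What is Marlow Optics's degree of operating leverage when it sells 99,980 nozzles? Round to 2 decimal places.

Total contribution margin = 99,980 × $62.75 = $6,273,745.00.
EBIT = $6,273,745.00 − $5,003,600 = $1,270,145.00.
So DOL = total CM / EBIT = $6,273,745.00 / $1,270,145.00 = 4.9394.

4.94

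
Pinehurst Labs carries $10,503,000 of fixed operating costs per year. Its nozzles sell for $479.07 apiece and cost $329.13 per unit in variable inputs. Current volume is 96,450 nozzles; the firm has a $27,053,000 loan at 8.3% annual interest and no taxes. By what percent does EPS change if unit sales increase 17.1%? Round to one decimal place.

+144.3%

Contribution at this volume is 96,450 × $149.94 = $14,461,713.00.
Subtracting fixed costs: EBIT = $14,461,713.00 − $10,503,000 = $3,958,713.00.
After interest of $2,245,399.00, pre-tax earnings = $1,713,314.00.
Degree of combined leverage = contribution ÷ (EBIT − I) = $14,461,713.00 ÷ $1,713,314.00 = 8.4408.
EPS therefore changes by 8.4408 × (+17.1%) = +144.3%.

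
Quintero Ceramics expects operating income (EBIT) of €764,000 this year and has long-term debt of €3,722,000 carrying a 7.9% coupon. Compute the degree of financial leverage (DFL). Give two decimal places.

Annual interest charges come to €294,038.00.
Degree of financial leverage = EBIT / (EBIT − interest) = €764,000 / €469,962.00 = 1.6257.

1.63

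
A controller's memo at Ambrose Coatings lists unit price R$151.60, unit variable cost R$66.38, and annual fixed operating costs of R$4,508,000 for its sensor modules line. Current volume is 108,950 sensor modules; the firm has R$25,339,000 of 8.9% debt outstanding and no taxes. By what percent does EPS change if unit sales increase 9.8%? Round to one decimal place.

At 108,950 units, contribution = 108,950 × R$85.22 = R$9,284,719.00.
Subtracting fixed costs: EBIT = R$9,284,719.00 − R$4,508,000 = R$4,776,719.00.
After interest of R$2,255,171.00, pre-tax earnings = R$2,521,548.00.
DCL = total CM / (EBIT − I) = R$9,284,719.00 / R$2,521,548.00 = 3.6822.
%ΔEPS = DCL × %ΔSales = 3.6822 × +9.8% = +36.1%.

+36.1%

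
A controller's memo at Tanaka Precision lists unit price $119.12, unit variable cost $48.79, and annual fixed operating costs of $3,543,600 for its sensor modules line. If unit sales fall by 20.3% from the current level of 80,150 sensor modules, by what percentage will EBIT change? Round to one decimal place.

Total contribution margin = 80,150 × $70.33 = $5,636,949.50.
EBIT = $5,636,949.50 − $3,543,600 = $2,093,349.50.
Degree of operating leverage = $5,636,949.50 / $2,093,349.50 = 2.6928.
%ΔEBIT = DOL × %ΔSales = 2.6928 × -20.3% = -54.7%.

-54.7%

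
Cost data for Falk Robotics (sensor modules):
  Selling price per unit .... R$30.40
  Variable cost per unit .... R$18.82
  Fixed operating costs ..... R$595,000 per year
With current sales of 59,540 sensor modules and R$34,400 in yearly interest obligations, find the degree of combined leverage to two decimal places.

11.48

Total contribution margin = 59,540 × R$11.58 = R$689,473.20.
EBIT = R$689,473.20 − R$595,000 = R$94,473.20. Interest = R$34,400.00.
DOL = R$689,473.20 ÷ R$94,473.20 = 7.2981; DFL = R$94,473.20 ÷ R$60,073.20 = 1.5726.
Combined leverage = 7.2981 × 1.5726 = 11.4770.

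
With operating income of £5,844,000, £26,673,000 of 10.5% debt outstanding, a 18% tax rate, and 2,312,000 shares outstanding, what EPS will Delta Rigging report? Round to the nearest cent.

£1.08

Pre-tax income = £5,844,000 − £2,800,665.00 = £3,043,335.00.
After tax at 18%: net income = £3,043,335.00 × 0.82 = £2,495,534.70.
EPS = £2,495,534.70 ÷ 2,312,000 = £1.08.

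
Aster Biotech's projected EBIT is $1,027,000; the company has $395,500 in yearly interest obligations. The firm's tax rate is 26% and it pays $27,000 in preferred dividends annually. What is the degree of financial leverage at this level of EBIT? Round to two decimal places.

1.73

Interest = $395,500.00.
Pre-tax preferred-dividend burden = $27,000 ÷ (1 − 0.26) = $36,486.49.
DFL = EBIT ÷ [EBIT − I − D_p/(1−t)] = $1,027,000 ÷ [$1,027,000 − $395,500.00 − $36,486.49] = $1,027,000 ÷ $595,013.51 = 1.7260.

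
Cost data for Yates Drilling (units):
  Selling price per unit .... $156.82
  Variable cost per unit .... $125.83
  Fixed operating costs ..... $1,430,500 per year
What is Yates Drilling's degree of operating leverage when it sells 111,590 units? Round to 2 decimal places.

1.71

At 111,590 units, contribution = 111,590 × $30.99 = $3,458,174.10.
Operating income = contribution − fixed costs = $3,458,174.10 − $1,430,500 = $2,027,674.10.
Degree of operating leverage = $3,458,174.10 / $2,027,674.10 = 1.7055.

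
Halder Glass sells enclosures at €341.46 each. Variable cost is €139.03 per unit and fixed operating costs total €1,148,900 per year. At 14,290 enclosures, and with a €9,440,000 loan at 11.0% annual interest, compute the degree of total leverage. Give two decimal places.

4.10

At 14,290 units, contribution = 14,290 × €202.43 = €2,892,724.70.
Operating income = contribution − fixed costs = €2,892,724.70 − €1,148,900 = €1,743,824.70. Interest = €1,038,400.00, so EBIT − I = €705,424.70.
DCL = contribution ÷ (EBIT − I) = €2,892,724.70 ÷ €705,424.70 = 4.1007.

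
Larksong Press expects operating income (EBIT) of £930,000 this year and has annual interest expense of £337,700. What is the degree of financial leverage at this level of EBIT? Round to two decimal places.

1.57

Annual interest charges come to £337,700.00.
DFL = EBIT ÷ (EBIT − I) = £930,000 ÷ (£930,000 − £337,700.00) = £930,000 ÷ £592,300.00 = 1.5702.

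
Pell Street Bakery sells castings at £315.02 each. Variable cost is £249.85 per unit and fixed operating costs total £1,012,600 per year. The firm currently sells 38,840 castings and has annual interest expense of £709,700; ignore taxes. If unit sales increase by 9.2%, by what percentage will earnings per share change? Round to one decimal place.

+28.8%

At 38,840 units, contribution = 38,840 × £65.17 = £2,531,202.80.
EBIT = £2,531,202.80 − £1,012,600 = £1,518,602.80.
Interest = £709,700.00, so EBIT − I = £808,902.80.
Degree of combined leverage = contribution ÷ (EBIT − I) = £2,531,202.80 ÷ £808,902.80 = 3.1292.
EPS therefore changes by 3.1292 × (+9.2%) = +28.8%.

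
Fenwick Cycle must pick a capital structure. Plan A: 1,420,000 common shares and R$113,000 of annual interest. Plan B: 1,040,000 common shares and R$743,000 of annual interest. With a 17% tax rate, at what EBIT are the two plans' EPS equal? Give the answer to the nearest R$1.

At indifference, (EBIT − 113,000)(1 − t)/1,420,000 = (EBIT − 743,000)(1 − t)/1,040,000.
Cancelling (1 − t) and cross-multiplying: 1,040,000·(EBIT − 113,000) = 1,420,000·(EBIT − 743,000).
EBIT × (1,420,000 − 1,040,000) = 743,000 × 1,420,000 − 113,000 × 1,040,000 = 937,540,000,000, so EBIT = 937,540,000,000 ÷ 380,000 = 2,467,210.53.

R$2,467,211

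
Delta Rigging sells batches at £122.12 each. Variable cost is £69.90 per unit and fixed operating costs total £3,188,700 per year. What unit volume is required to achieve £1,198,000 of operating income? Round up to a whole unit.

84,005 batches

Unit CM = price − variable cost = £122.12 − £69.90 = £52.22.
Units = (FC + target) / CM = (£3,188,700 + £1,198,000) / £52.22 = 84,004.21, so 84,005 batches.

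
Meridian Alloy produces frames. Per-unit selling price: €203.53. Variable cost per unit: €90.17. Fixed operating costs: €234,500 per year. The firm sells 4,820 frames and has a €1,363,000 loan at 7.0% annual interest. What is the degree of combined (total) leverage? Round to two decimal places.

Total contribution margin = 4,820 × €113.36 = €546,395.20.
EBIT = €546,395.20 − €234,500 = €311,895.20. Interest = €95,410.00.
DOL = €546,395.20 ÷ €311,895.20 = 1.7519; DFL = €311,895.20 ÷ €216,485.20 = 1.4407.
Combined leverage = 1.7519 × 1.4407 = 2.5240.

2.52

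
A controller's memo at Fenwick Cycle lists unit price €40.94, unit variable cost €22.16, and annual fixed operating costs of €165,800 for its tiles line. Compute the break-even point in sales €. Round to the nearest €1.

€361,440

CM per unit = €40.94 − €22.16 = €18.78; CM ratio = €18.78 / €40.94 = 0.4587.
Break-even sales = FC ÷ CM ratio = €165,800 × €40.94 / €18.78 = €361,440.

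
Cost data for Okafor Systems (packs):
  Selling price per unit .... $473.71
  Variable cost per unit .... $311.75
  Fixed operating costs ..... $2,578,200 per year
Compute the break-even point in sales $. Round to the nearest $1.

Contribution margin per unit = $473.71 − $311.75 = $161.96, a CM ratio of $161.96 ÷ $473.71 = 0.3419.
Break-even sales = FC ÷ CM ratio = $2,578,200 × $473.71 / $161.96 = $7,540,869.

$7,540,869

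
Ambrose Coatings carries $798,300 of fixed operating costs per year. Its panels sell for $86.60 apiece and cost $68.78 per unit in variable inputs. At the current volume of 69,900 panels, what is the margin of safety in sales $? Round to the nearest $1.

Unit CM = price − variable cost = $86.60 − $68.78 = $17.82. Break-even units = $798,300 ÷ $17.82 = 44,797.98; break-even revenue = 44,797.98 × $86.60 = $3,879,505.05.
Current sales = 69,900 × $86.60 = $6,053,340.00.
Margin of safety = $6,053,340.00 − $3,879,505.05 = $2,173,835.

$2,173,835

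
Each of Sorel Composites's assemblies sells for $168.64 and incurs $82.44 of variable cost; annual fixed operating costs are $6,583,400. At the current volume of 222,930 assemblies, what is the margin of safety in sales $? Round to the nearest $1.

$24,715,280

Unit CM = price − variable cost = $168.64 − $82.44 = $86.20. Break-even units = $6,583,400 ÷ $86.20 = 76,373.55; break-even revenue = 76,373.55 × $168.64 = $12,879,635.45.
Current sales = 222,930 × $168.64 = $37,594,915.20.
Margin of safety = $37,594,915.20 − $12,879,635.45 = $24,715,280.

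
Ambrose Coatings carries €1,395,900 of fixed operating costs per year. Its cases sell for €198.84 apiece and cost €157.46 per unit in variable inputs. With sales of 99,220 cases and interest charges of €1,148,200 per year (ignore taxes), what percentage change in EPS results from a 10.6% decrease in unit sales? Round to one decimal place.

Contribution at this volume is 99,220 × €41.38 = €4,105,723.60.
EBIT = €4,105,723.60 − €1,395,900 = €2,709,823.60.
Interest = €1,148,200.00, so EBIT − I = €1,561,623.60.
Degree of combined leverage = contribution ÷ (EBIT − I) = €4,105,723.60 ÷ €1,561,623.60 = 2.6291.
EPS therefore changes by 2.6291 × (-10.6%) = -27.9%.

-27.9%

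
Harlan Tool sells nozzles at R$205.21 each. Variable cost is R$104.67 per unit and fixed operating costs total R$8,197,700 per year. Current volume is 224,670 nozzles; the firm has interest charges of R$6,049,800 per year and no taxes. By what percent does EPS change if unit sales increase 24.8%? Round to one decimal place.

+67.2%

At 224,670 units, contribution = 224,670 × R$100.54 = R$22,588,321.80.
Operating income = contribution − fixed costs = R$22,588,321.80 − R$8,197,700 = R$14,390,621.80.
Interest = R$6,049,800.00, so EBIT − I = R$8,340,821.80.
DCL = total CM / (EBIT − I) = R$22,588,321.80 / R$8,340,821.80 = 2.7082.
%ΔEPS = DCL × %ΔSales = 2.7082 × +24.8% = +67.2%.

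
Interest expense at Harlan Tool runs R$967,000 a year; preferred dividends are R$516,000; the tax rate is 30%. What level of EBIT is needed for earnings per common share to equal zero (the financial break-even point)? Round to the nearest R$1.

Preferred dividends are paid after tax, so their pre-tax equivalent is R$516,000 ÷ (1 − 0.30) = R$737,142.86.
Financial break-even EBIT = interest + D_p ÷ (1 − t) = R$967,000 + R$737,142.86 = R$1,704,142.86.

R$1,704,143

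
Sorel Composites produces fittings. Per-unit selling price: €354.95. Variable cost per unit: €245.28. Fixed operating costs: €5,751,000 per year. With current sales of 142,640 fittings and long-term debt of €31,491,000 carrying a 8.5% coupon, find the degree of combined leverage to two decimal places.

2.17

At 142,640 units, contribution = 142,640 × €109.67 = €15,643,328.80.
Subtracting fixed costs: EBIT = €15,643,328.80 − €5,751,000 = €9,892,328.80. Interest = €2,676,735.00, so EBIT − I = €7,215,593.80.
Degree of total leverage = total CM / (EBIT − interest) = €15,643,328.80 / €7,215,593.80 = 2.1680.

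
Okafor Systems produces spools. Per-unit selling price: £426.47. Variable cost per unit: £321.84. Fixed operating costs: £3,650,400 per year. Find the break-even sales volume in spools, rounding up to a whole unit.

Each unit contributes £426.47 − £321.84 = £104.63.
Break-even volume = fixed costs ÷ CM per unit = £3,650,400 ÷ £104.63 = 34,888.66, so 34,889 spools.

34,889 spools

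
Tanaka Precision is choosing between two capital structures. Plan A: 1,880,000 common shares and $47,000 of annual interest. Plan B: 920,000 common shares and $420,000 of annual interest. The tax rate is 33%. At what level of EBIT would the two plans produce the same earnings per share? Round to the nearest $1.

At indifference, (EBIT − 47,000)(1 − t)/1,880,000 = (EBIT − 420,000)(1 − t)/920,000.
Cancelling (1 − t) and cross-multiplying: 920,000·(EBIT − 47,000) = 1,880,000·(EBIT − 420,000).
Solving, EBIT = (420,000·1,880,000 − 47,000·920,000) / (1,880,000 − 920,000) = 746,360,000,000 / 960,000 = 777,458.33.

$777,458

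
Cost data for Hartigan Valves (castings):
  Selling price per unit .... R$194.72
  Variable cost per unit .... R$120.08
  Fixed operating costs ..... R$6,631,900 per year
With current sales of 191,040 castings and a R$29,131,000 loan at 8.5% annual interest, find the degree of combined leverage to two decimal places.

At 191,040 units, contribution = 191,040 × R$74.64 = R$14,259,225.60.
Operating income = contribution − fixed costs = R$14,259,225.60 − R$6,631,900 = R$7,627,325.60. Interest = R$2,476,135.00.
DOL = R$14,259,225.60 ÷ R$7,627,325.60 = 1.8695; DFL = R$7,627,325.60 ÷ R$5,151,190.60 = 1.4807.
DCL = DOL × DFL = 1.8695 × 1.4807 = 2.7682.

2.77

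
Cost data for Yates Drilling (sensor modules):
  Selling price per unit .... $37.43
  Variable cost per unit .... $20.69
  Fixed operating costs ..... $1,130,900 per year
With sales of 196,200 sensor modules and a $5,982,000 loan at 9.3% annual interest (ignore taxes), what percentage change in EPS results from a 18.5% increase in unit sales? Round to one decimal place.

Contribution at this volume is 196,200 × $16.74 = $3,284,388.00.
Operating income = contribution − fixed costs = $3,284,388.00 − $1,130,900 = $2,153,488.00.
After interest of $556,326.00, pre-tax earnings = $1,597,162.00.
DCL = total CM / (EBIT − I) = $3,284,388.00 / $1,597,162.00 = 2.0564.
%ΔEPS = DCL × %ΔSales = 2.0564 × +18.5% = +38.0%.

+38.0%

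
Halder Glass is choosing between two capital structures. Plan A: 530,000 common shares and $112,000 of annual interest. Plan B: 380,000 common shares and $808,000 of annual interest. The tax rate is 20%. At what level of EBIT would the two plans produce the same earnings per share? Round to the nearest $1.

$2,571,200

Set EPS_A = EPS_B: (EBIT − $112,000)(1 − 0.20) ÷ 530,000 = (EBIT − $808,000)(1 − 0.20) ÷ 380,000.
The (1 − t) factor cancels: (EBIT − 112,000) × 380,000 = (EBIT − 808,000) × 530,000.
Solving, EBIT = (808,000·530,000 − 112,000·380,000) / (530,000 − 380,000) = 385,680,000,000 / 150,000 = 2,571,200.00.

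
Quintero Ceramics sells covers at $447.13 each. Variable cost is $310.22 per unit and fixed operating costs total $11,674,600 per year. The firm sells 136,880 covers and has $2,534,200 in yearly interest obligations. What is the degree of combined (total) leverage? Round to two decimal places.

At 136,880 units, contribution = 136,880 × $136.91 = $18,740,240.80.
EBIT = $18,740,240.80 − $11,674,600 = $7,065,640.80. Interest = $2,534,200.00.
DOL = $18,740,240.80 ÷ $7,065,640.80 = 2.6523; DFL = $7,065,640.80 ÷ $4,531,440.80 = 1.5592.
DCL = DOL × DFL = 2.6523 × 1.5592 = 4.1355.

4.14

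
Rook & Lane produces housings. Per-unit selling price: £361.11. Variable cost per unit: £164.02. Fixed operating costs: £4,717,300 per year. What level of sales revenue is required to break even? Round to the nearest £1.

CM per unit = £361.11 − £164.02 = £197.09; CM ratio = £197.09 / £361.11 = 0.5458.
Break-even sales = FC ÷ CM ratio = £4,717,300 × £361.11 / £197.09 = £8,643,078.

£8,643,078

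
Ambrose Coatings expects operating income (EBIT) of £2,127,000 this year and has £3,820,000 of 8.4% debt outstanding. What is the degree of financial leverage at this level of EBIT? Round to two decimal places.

1.18

Annual interest charges come to £320,880.00.
DFL = EBIT ÷ (EBIT − I) = £2,127,000 ÷ (£2,127,000 − £320,880.00) = £2,127,000 ÷ £1,806,120.00 = 1.1777.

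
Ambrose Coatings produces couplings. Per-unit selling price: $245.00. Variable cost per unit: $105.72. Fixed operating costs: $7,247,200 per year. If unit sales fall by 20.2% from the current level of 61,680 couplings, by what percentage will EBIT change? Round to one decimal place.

Total contribution margin = 61,680 × $139.28 = $8,590,790.40.
Operating income = contribution − fixed costs = $8,590,790.40 − $7,247,200 = $1,343,590.40.
Degree of operating leverage = $8,590,790.40 / $1,343,590.40 = 6.3939.
So EBIT moves 6.3939 × (-20.2%) = -129.2%.

-129.2%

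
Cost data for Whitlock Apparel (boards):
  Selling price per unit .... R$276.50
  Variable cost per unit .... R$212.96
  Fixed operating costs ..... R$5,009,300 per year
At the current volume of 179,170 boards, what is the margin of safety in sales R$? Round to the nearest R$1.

Each unit contributes R$276.50 − R$212.96 = R$63.54. Break-even units = R$5,009,300 ÷ R$63.54 = 78,836.95; break-even revenue = 78,836.95 × R$276.50 = R$21,798,417.53.
Current sales = 179,170 × R$276.50 = R$49,540,505.00.
Margin of safety = R$49,540,505.00 − R$21,798,417.53 = R$27,742,087.

R$27,742,087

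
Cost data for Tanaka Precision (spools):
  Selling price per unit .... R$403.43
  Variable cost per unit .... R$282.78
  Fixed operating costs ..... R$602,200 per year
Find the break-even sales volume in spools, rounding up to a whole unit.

4,992 spools

Each unit contributes R$403.43 − R$282.78 = R$120.65.
Break-even Q = R$602,200 / R$120.65 = 4,991.30 → 4,992 spools.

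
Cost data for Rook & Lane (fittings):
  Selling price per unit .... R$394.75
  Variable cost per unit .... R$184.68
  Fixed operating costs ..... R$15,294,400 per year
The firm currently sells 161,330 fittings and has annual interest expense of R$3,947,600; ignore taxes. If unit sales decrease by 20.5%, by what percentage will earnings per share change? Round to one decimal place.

At 161,330 units, contribution = 161,330 × R$210.07 = R$33,890,593.10.
EBIT = R$33,890,593.10 − R$15,294,400 = R$18,596,193.10.
Interest = R$3,947,600.00, so EBIT − I = R$14,648,593.10.
DCL = total CM / (EBIT − I) = R$33,890,593.10 / R$14,648,593.10 = 2.3136.
EPS therefore changes by 2.3136 × (-20.5%) = -47.4%.

-47.4%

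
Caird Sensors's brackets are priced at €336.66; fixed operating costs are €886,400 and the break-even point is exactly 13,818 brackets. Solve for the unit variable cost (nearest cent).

At break-even, FC = Q × (P − VC), so P − VC = €886,400 ÷ 13,818 = €64.1482.
Hence VC = price − CM = €336.66 − €64.1482 = €272.51.

€272.51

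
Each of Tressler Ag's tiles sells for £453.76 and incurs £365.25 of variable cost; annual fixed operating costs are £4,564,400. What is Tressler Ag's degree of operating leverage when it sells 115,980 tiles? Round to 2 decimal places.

Contribution at this volume is 115,980 × £88.51 = £10,265,389.80.
EBIT = £10,265,389.80 − £4,564,400 = £5,700,989.80.
DOL = contribution ÷ EBIT = £10,265,389.80 ÷ £5,700,989.80 = 1.8006.

1.80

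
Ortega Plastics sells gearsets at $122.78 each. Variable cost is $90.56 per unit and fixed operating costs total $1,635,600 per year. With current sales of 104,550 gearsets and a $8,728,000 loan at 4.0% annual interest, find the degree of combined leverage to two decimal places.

At 104,550 units, contribution = 104,550 × $32.22 = $3,368,601.00.
Operating income = contribution − fixed costs = $3,368,601.00 − $1,635,600 = $1,733,001.00. Interest = $349,120.00.
DOL = $3,368,601.00 ÷ $1,733,001.00 = 1.9438; DFL = $1,733,001.00 ÷ $1,383,881.00 = 1.2523.
Combined leverage = 1.9438 × 1.2523 = 2.4342.

2.43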